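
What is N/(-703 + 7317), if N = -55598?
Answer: -27799/3307 ≈ -8.4061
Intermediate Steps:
N/(-703 + 7317) = -55598/(-703 + 7317) = -55598/6614 = -55598*1/6614 = -27799/3307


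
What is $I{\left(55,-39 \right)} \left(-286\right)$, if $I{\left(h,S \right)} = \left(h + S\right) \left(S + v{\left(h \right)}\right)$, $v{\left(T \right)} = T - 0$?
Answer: $-73216$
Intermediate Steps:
$v{\left(T \right)} = T$ ($v{\left(T \right)} = T + 0 = T$)
$I{\left(h,S \right)} = \left(S + h\right)^{2}$ ($I{\left(h,S \right)} = \left(h + S\right) \left(S + h\right) = \left(S + h\right) \left(S + h\right) = \left(S + h\right)^{2}$)
$I{\left(55,-39 \right)} \left(-286\right) = \left(\left(-39\right)^{2} + 55^{2} + 2 \left(-39\right) 55\right) \left(-286\right) = \left(1521 + 3025 - 4290\right) \left(-286\right) = 256 \left(-286\right) = -73216$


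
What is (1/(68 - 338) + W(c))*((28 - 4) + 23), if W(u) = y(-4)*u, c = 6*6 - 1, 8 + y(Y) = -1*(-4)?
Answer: -1776647/270 ≈ -6580.2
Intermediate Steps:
y(Y) = -4 (y(Y) = -8 - 1*(-4) = -8 + 4 = -4)
c = 35 (c = 36 - 1 = 35)
W(u) = -4*u
(1/(68 - 338) + W(c))*((28 - 4) + 23) = (1/(68 - 338) - 4*35)*((28 - 4) + 23) = (1/(-270) - 140)*(24 + 23) = (-1/270 - 140)*47 = -37801/270*47 = -1776647/270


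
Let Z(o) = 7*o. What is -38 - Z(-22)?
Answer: 116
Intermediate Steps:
-38 - Z(-22) = -38 - 7*(-22) = -38 - 1*(-154) = -38 + 154 = 116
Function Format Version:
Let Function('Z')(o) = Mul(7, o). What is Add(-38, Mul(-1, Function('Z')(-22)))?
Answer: 116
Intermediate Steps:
Add(-38, Mul(-1, Function('Z')(-22))) = Add(-38, Mul(-1, Mul(7, -22))) = Add(-38, Mul(-1, -154)) = Add(-38, 154) = 116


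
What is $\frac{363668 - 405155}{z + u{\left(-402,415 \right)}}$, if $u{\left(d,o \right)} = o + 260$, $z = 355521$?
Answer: $- \frac{13829}{118732} \approx -0.11647$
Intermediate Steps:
$u{\left(d,o \right)} = 260 + o$
$\frac{363668 - 405155}{z + u{\left(-402,415 \right)}} = \frac{363668 - 405155}{355521 + \left(260 + 415\right)} = - \frac{41487}{355521 + 675} = - \frac{41487}{356196} = \left(-41487\right) \frac{1}{356196} = - \frac{13829}{118732}$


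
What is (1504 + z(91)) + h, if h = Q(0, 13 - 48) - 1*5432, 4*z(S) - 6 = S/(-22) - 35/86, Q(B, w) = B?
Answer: -7431087/1892 ≈ -3927.6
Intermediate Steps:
z(S) = 481/344 - S/88 (z(S) = 3/2 + (S/(-22) - 35/86)/4 = 3/2 + (S*(-1/22) - 35*1/86)/4 = 3/2 + (-S/22 - 35/86)/4 = 3/2 + (-35/86 - S/22)/4 = 3/2 + (-35/344 - S/88) = 481/344 - S/88)
h = -5432 (h = 0 - 1*5432 = 0 - 5432 = -5432)
(1504 + z(91)) + h = (1504 + (481/344 - 1/88*91)) - 5432 = (1504 + (481/344 - 91/88)) - 5432 = (1504 + 689/1892) - 5432 = 2846257/1892 - 5432 = -7431087/1892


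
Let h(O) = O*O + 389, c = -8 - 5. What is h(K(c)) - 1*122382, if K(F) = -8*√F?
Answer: -122825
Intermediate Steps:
c = -13
h(O) = 389 + O² (h(O) = O² + 389 = 389 + O²)
h(K(c)) - 1*122382 = (389 + (-8*I*√13)²) - 1*122382 = (389 + (-8*I*√13)²) - 122382 = (389 - 832) - 122382 = -443 - 122382 = -122825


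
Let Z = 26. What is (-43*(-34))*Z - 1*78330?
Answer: -40318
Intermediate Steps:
(-43*(-34))*Z - 1*78330 = -43*(-34)*26 - 1*78330 = 1462*26 - 78330 = 38012 - 78330 = -40318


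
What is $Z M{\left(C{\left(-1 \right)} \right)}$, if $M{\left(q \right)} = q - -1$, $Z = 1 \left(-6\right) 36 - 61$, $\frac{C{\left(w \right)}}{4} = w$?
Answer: $831$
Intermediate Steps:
$C{\left(w \right)} = 4 w$
$Z = -277$ ($Z = \left(-6\right) 36 - 61 = -216 - 61 = -277$)
$M{\left(q \right)} = 1 + q$ ($M{\left(q \right)} = q + 1 = 1 + q$)
$Z M{\left(C{\left(-1 \right)} \right)} = - 277 \left(1 + 4 \left(-1\right)\right) = - 277 \left(1 - 4\right) = \left(-277\right) \left(-3\right) = 831$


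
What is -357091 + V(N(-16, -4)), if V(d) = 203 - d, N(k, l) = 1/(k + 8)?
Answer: -2855103/8 ≈ -3.5689e+5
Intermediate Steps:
N(k, l) = 1/(8 + k)
-357091 + V(N(-16, -4)) = -357091 + (203 - 1/(8 - 16)) = -357091 + (203 - 1/(-8)) = -357091 + (203 - 1*(-1/8)) = -357091 + (203 + 1/8) = -357091 + 1625/8 = -2855103/8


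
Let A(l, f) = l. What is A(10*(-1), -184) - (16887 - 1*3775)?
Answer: -13122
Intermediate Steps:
A(10*(-1), -184) - (16887 - 1*3775) = 10*(-1) - (16887 - 1*3775) = -10 - (16887 - 3775) = -10 - 1*13112 = -10 - 13112 = -13122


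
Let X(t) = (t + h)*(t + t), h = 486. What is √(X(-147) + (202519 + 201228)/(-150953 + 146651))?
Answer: I*√205141768162/1434 ≈ 315.85*I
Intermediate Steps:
X(t) = 2*t*(486 + t) (X(t) = (t + 486)*(t + t) = (486 + t)*(2*t) = 2*t*(486 + t))
√(X(-147) + (202519 + 201228)/(-150953 + 146651)) = √(2*(-147)*(486 - 147) + (202519 + 201228)/(-150953 + 146651)) = √(2*(-147)*339 + 403747/(-4302)) = √(-99666 + 403747*(-1/4302)) = √(-99666 - 403747/4302) = √(-429166879/4302) = I*√205141768162/1434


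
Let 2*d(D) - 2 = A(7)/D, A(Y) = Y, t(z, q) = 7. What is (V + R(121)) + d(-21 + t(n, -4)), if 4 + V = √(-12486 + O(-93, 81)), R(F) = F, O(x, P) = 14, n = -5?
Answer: 471/4 + 2*I*√3118 ≈ 117.75 + 111.68*I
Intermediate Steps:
d(D) = 1 + 7/(2*D) (d(D) = 1 + (7/D)/2 = 1 + 7/(2*D))
V = -4 + 2*I*√3118 (V = -4 + √(-12486 + 14) = -4 + √(-12472) = -4 + 2*I*√3118 ≈ -4.0 + 111.68*I)
(V + R(121)) + d(-21 + t(n, -4)) = ((-4 + 2*I*√3118) + 121) + (7/2 + (-21 + 7))/(-21 + 7) = (117 + 2*I*√3118) + (7/2 - 14)/(-14) = (117 + 2*I*√3118) - 1/14*(-21/2) = (117 + 2*I*√3118) + ¾ = 471/4 + 2*I*√3118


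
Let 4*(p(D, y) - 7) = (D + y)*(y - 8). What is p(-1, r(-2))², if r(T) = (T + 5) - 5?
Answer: 841/4 ≈ 210.25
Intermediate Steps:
r(T) = T (r(T) = (5 + T) - 5 = T)
p(D, y) = 7 + (-8 + y)*(D + y)/4 (p(D, y) = 7 + ((D + y)*(y - 8))/4 = 7 + ((D + y)*(-8 + y))/4 = 7 + ((-8 + y)*(D + y))/4 = 7 + (-8 + y)*(D + y)/4)
p(-1, r(-2))² = (7 - 2*(-1) - 2*(-2) + (¼)*(-2)² + (¼)*(-1)*(-2))² = (7 + 2 + 4 + (¼)*4 + ½)² = (7 + 2 + 4 + 1 + ½)² = (29/2)² = 841/4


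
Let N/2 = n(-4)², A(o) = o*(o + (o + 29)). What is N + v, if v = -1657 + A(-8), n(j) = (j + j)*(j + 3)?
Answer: -1633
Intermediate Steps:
n(j) = 2*j*(3 + j) (n(j) = (2*j)*(3 + j) = 2*j*(3 + j))
A(o) = o*(29 + 2*o) (A(o) = o*(o + (29 + o)) = o*(29 + 2*o))
N = 128 (N = 2*(2*(-4)*(3 - 4))² = 2*(2*(-4)*(-1))² = 2*8² = 2*64 = 128)
v = -1761 (v = -1657 - 8*(29 + 2*(-8)) = -1657 - 8*(29 - 16) = -1657 - 8*13 = -1657 - 104 = -1761)
N + v = 128 - 1761 = -1633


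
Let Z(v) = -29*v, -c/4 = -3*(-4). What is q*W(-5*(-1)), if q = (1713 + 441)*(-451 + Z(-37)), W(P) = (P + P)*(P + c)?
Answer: -576108840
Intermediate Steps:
c = -48 (c = -(-12)*(-4) = -4*12 = -48)
W(P) = 2*P*(-48 + P) (W(P) = (P + P)*(P - 48) = (2*P)*(-48 + P) = 2*P*(-48 + P))
q = 1339788 (q = (1713 + 441)*(-451 - 29*(-37)) = 2154*(-451 + 1073) = 2154*622 = 1339788)
q*W(-5*(-1)) = 1339788*(2*(-5*(-1))*(-48 - 5*(-1))) = 1339788*(2*5*(-48 + 5)) = 1339788*(2*5*(-43)) = 1339788*(-430) = -576108840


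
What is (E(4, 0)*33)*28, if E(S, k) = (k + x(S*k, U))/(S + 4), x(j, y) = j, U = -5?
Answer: 0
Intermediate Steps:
E(S, k) = (k + S*k)/(4 + S) (E(S, k) = (k + S*k)/(S + 4) = (k + S*k)/(4 + S))
(E(4, 0)*33)*28 = ((0*(1 + 4)/(4 + 4))*33)*28 = ((0*5/8)*33)*28 = ((0*(⅛)*5)*33)*28 = (0*33)*28 = 0*28 = 0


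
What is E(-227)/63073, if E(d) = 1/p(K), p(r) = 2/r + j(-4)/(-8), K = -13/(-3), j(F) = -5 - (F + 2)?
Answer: 104/5487351 ≈ 1.8953e-5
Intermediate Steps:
j(F) = -7 - F (j(F) = -5 - (2 + F) = -5 + (-2 - F) = -7 - F)
K = 13/3 (K = -13*(-⅓) = 13/3 ≈ 4.3333)
p(r) = 3/8 + 2/r (p(r) = 2/r + (-7 - 1*(-4))/(-8) = 2/r + (-7 + 4)*(-⅛) = 2/r - 3*(-⅛) = 2/r + 3/8 = 3/8 + 2/r)
E(d) = 104/87 (E(d) = 1/(3/8 + 2/(13/3)) = 1/(3/8 + 2*(3/13)) = 1/(3/8 + 6/13) = 1/(87/104) = 104/87)
E(-227)/63073 = (104/87)/63073 = (104/87)*(1/63073) = 104/5487351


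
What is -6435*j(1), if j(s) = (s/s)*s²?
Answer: -6435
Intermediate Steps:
j(s) = s² (j(s) = 1*s² = s²)
-6435*j(1) = -6435*1² = -6435*1 = -6435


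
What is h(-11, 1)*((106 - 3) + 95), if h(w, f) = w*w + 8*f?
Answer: 25542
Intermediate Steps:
h(w, f) = w² + 8*f
h(-11, 1)*((106 - 3) + 95) = ((-11)² + 8*1)*((106 - 3) + 95) = (121 + 8)*(103 + 95) = 129*198 = 25542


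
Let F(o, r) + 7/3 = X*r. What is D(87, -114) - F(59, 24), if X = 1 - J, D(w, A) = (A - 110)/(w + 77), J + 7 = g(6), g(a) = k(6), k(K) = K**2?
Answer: 82775/123 ≈ 672.97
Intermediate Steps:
g(a) = 36 (g(a) = 6**2 = 36)
J = 29 (J = -7 + 36 = 29)
D(w, A) = (-110 + A)/(77 + w)
X = -28 (X = 1 - 1*29 = 1 - 29 = -28)
F(o, r) = -7/3 - 28*r
D(87, -114) - F(59, 24) = (-110 - 114)/(77 + 87) - (-7/3 - 28*24) = -224/164 - (-7/3 - 672) = (1/164)*(-224) - 1*(-2023/3) = -56/41 + 2023/3 = 82775/123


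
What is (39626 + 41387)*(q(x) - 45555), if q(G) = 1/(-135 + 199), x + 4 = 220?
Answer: -236194940747/64 ≈ -3.6905e+9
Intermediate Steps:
x = 216 (x = -4 + 220 = 216)
q(G) = 1/64
(39626 + 41387)*(q(x) - 45555) = (39626 + 41387)*(1/64 - 45555) = 81013*(-2915519/64) = -236194940747/64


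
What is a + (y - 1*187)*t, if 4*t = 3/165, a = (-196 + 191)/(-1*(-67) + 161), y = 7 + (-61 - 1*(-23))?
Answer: -12701/12540 ≈ -1.0128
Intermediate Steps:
y = -31 (y = 7 + (-61 + 23) = 7 - 38 = -31)
a = -5/228 (a = -5/(67 + 161) = -5/228 ≈ -0.021930)
t = 1/220 (t = (3/165)/4 = (3*(1/165))/4 = (¼)*(1/55) = 1/220 ≈ 0.0045455)
a + (y - 1*187)*t = -5/228 + (-31 - 1*187)*(1/220) = -5/228 + (-31 - 187)*(1/220) = -5/228 - 218*1/220 = -5/228 - 109/110 = -12701/12540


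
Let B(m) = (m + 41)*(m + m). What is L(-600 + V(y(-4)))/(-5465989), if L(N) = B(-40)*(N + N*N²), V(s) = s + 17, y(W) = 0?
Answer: -15852469600/5465989 ≈ -2900.2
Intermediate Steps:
V(s) = 17 + s
B(m) = 2*m*(41 + m) (B(m) = (41 + m)*(2*m) = 2*m*(41 + m))
L(N) = -80*N - 80*N³ (L(N) = (2*(-40)*(41 - 40))*(N + N*N²) = (2*(-40)*1)*(N + N³) = -80*(N + N³) = -80*N - 80*N³)
L(-600 + V(y(-4)))/(-5465989) = -80*(-600 + (17 + 0))*(1 + (-600 + (17 + 0))²)/(-5465989) = -80*(-600 + 17)*(1 + (-600 + 17)²)*(-1/5465989) = -80*(-583)*(1 + (-583)²)*(-1/5465989) = -80*(-583)*(1 + 339889)*(-1/5465989) = -80*(-583)*339890*(-1/5465989) = 15852469600*(-1/5465989) = -15852469600/5465989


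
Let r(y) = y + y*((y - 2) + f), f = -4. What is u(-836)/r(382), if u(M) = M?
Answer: -418/72007 ≈ -0.0058050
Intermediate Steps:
r(y) = y + y*(-6 + y) (r(y) = y + y*((y - 2) - 4) = y + y*((-2 + y) - 4) = y + y*(-6 + y))
u(-836)/r(382) = -836*1/(382*(-5 + 382)) = -836/(382*377) = -836/144014 = -836*1/144014 = -418/72007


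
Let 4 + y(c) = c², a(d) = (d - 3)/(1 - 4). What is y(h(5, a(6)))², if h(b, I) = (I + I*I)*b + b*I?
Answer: 441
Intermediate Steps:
a(d) = 1 - d/3 (a(d) = (-3 + d)/(-3) = (-3 + d)*(-⅓) = 1 - d/3)
h(b, I) = I*b + b*(I + I²) (h(b, I) = (I + I²)*b + I*b = b*(I + I²) + I*b = I*b + b*(I + I²))
y(c) = -4 + c²
y(h(5, a(6)))² = (-4 + ((1 - ⅓*6)*5*(2 + (1 - ⅓*6)))²)² = (-4 + ((1 - 2)*5*(2 + (1 - 2)))²)² = (-4 + (-1*5*(2 - 1))²)² = (-4 + (-1*5*1)²)² = (-4 + (-5)²)² = (-4 + 25)² = 21² = 441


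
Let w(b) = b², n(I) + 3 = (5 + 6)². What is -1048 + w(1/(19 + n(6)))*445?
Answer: -19669467/18769 ≈ -1048.0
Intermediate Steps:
n(I) = 118 (n(I) = -3 + (5 + 6)² = -3 + 11² = -3 + 121 = 118)
-1048 + w(1/(19 + n(6)))*445 = -1048 + (1/(19 + 118))²*445 = -1048 + (1/137)²*445 = -1048 + (1/18769)*445 = -1048 + 445/18769 = -19669467/18769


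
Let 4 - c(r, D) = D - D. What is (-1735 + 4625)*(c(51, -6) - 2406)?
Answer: -6941780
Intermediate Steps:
c(r, D) = 4 (c(r, D) = 4 - (D - D) = 4 - 1*0 = 4 + 0 = 4)
(-1735 + 4625)*(c(51, -6) - 2406) = (-1735 + 4625)*(4 - 2406) = 2890*(-2402) = -6941780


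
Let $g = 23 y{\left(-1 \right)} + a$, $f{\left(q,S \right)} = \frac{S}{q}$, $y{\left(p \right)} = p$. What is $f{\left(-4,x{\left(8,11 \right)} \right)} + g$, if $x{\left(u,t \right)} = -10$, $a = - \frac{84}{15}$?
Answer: $- \frac{261}{10} \approx -26.1$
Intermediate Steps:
$a = - \frac{28}{5}$ ($a = \left(-84\right) \frac{1}{15} = - \frac{28}{5} \approx -5.6$)
$g = - \frac{143}{5}$ ($g = 23 \left(-1\right) - \frac{28}{5} = -23 - \frac{28}{5} = - \frac{143}{5} \approx -28.6$)
$f{\left(-4,x{\left(8,11 \right)} \right)} + g = - \frac{10}{-4} - \frac{143}{5} = \left(-10\right) \left(- \frac{1}{4}\right) - \frac{143}{5} = \frac{5}{2} - \frac{143}{5} = - \frac{261}{10}$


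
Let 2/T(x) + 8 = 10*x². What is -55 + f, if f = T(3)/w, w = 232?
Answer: -523159/9512 ≈ -55.000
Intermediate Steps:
T(x) = 2/(-8 + 10*x²)
f = 1/9512 (f = 1/(-4 + 5*3²*232) = (1/232)/(-4 + 5*9) = (1/232)/(-4 + 45) = (1/232)/41 = (1/41)*(1/232) = 1/9512 ≈ 0.00010513)
-55 + f = -55 + 1/9512 = -523159/9512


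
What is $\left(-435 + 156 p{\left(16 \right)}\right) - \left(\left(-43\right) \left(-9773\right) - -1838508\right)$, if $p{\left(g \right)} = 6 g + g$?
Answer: $-2241710$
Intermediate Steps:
$p{\left(g \right)} = 7 g$
$\left(-435 + 156 p{\left(16 \right)}\right) - \left(\left(-43\right) \left(-9773\right) - -1838508\right) = \left(-435 + 156 \cdot 7 \cdot 16\right) - \left(\left(-43\right) \left(-9773\right) - -1838508\right) = \left(-435 + 156 \cdot 112\right) - \left(420239 + 1838508\right) = \left(-435 + 17472\right) - 2258747 = 17037 - 2258747 = -2241710$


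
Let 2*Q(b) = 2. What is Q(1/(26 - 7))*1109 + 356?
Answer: 1465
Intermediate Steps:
Q(b) = 1 (Q(b) = (1/2)*2 = 1)
Q(1/(26 - 7))*1109 + 356 = 1*1109 + 356 = 1109 + 356 = 1465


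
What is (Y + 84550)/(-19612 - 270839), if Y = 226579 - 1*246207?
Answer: -64922/290451 ≈ -0.22352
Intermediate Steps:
Y = -19628 (Y = 226579 - 246207 = -19628)
(Y + 84550)/(-19612 - 270839) = (-19628 + 84550)/(-19612 - 270839) = 64922/(-290451) = 64922*(-1/290451) = -64922/290451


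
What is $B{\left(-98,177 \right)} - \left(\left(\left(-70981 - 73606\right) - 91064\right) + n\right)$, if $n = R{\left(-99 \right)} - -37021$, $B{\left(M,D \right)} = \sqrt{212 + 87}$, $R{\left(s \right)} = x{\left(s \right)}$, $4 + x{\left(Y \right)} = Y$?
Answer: $198733 + \sqrt{299} \approx 1.9875 \cdot 10^{5}$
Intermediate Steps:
$x{\left(Y \right)} = -4 + Y$
$R{\left(s \right)} = -4 + s$
$B{\left(M,D \right)} = \sqrt{299}$
$n = 36918$ ($n = \left(-4 - 99\right) - -37021 = -103 + 37021 = 36918$)
$B{\left(-98,177 \right)} - \left(\left(\left(-70981 - 73606\right) - 91064\right) + n\right) = \sqrt{299} - \left(\left(\left(-70981 - 73606\right) - 91064\right) + 36918\right) = \sqrt{299} - \left(\left(-144587 - 91064\right) + 36918\right) = \sqrt{299} - \left(-235651 + 36918\right) = \sqrt{299} - -198733 = \sqrt{299} + 198733 = 198733 + \sqrt{299}$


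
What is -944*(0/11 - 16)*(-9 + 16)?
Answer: 105728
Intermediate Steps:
-944*(0/11 - 16)*(-9 + 16) = -944*(0*(1/11) - 16)*7 = -944*(0 - 16)*7 = -(-15104)*7 = -944*(-112) = 105728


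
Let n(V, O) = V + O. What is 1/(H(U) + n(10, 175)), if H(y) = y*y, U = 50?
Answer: 1/2685 ≈ 0.00037244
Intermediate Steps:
H(y) = y²
n(V, O) = O + V
1/(H(U) + n(10, 175)) = 1/(50² + (175 + 10)) = 1/(2500 + 185) = 1/2685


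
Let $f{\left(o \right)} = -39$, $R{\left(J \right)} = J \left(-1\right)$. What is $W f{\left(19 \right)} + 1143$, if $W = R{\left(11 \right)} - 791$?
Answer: $32421$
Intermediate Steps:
$R{\left(J \right)} = - J$
$W = -802$ ($W = \left(-1\right) 11 - 791 = -11 - 791 = -802$)
$W f{\left(19 \right)} + 1143 = \left(-802\right) \left(-39\right) + 1143 = 31278 + 1143 = 32421$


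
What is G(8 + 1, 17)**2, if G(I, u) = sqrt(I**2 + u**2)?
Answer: 370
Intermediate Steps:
G(8 + 1, 17)**2 = (sqrt((8 + 1)**2 + 17**2))**2 = (sqrt(9**2 + 289))**2 = (sqrt(81 + 289))**2 = (sqrt(370))**2 = 370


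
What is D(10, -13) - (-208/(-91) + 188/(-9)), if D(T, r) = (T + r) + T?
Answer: 1613/63 ≈ 25.603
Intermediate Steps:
D(T, r) = r + 2*T
D(10, -13) - (-208/(-91) + 188/(-9)) = (-13 + 2*10) - (-208/(-91) + 188/(-9)) = (-13 + 20) - (-208*(-1/91) + 188*(-⅑)) = 7 - (16/7 - 188/9) = 7 - 1*(-1172/63) = 7 + 1172/63 = 1613/63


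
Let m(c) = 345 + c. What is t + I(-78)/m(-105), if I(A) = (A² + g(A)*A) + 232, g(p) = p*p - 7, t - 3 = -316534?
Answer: -7643513/24 ≈ -3.1848e+5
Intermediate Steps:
t = -316531 (t = 3 - 316534 = -316531)
g(p) = -7 + p² (g(p) = p² - 7 = -7 + p²)
I(A) = 232 + A² + A*(-7 + A²) (I(A) = (A² + (-7 + A²)*A) + 232 = (A² + A*(-7 + A²)) + 232 = 232 + A² + A*(-7 + A²))
t + I(-78)/m(-105) = -316531 + (232 + (-78)² - 78*(-7 + (-78)²))/(345 - 105) = -316531 + (232 + 6084 - 78*(-7 + 6084))/240 = -316531 + (232 + 6084 - 78*6077)*(1/240) = -316531 + (232 + 6084 - 474006)*(1/240) = -316531 - 467690*1/240 = -316531 - 46769/24 = -7643513/24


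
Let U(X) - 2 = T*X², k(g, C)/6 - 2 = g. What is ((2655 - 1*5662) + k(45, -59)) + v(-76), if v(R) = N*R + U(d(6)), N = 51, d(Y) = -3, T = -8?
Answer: -6671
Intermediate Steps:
k(g, C) = 12 + 6*g
U(X) = 2 - 8*X²
v(R) = -70 + 51*R (v(R) = 51*R + (2 - 8*(-3)²) = 51*R + (2 - 8*9) = 51*R + (2 - 72) = 51*R - 70 = -70 + 51*R)
((2655 - 1*5662) + k(45, -59)) + v(-76) = ((2655 - 1*5662) + (12 + 6*45)) + (-70 + 51*(-76)) = ((2655 - 5662) + (12 + 270)) + (-70 - 3876) = (-3007 + 282) - 3946 = -2725 - 3946 = -6671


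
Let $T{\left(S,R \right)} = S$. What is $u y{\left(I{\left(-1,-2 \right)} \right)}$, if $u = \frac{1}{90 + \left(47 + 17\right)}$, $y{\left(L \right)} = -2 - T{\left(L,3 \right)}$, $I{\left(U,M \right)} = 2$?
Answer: $- \frac{2}{77} \approx -0.025974$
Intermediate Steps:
$y{\left(L \right)} = -2 - L$
$u = \frac{1}{154}$ ($u = \frac{1}{90 + 64} = \frac{1}{154} \approx 0.0064935$)
$u y{\left(I{\left(-1,-2 \right)} \right)} = \frac{-2 - 2}{154} = \frac{1}{154} \left(-4\right) = - \frac{2}{77}$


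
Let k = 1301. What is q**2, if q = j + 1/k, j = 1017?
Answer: 1750641241924/1692601 ≈ 1.0343e+6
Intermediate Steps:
q = 1323118/1301 (q = 1017 + 1/1301 = 1323118/1301 ≈ 1017.0)
q**2 = (1323118/1301)**2 = 1750641241924/1692601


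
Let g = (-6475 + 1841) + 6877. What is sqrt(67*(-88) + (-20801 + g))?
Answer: I*sqrt(24454) ≈ 156.38*I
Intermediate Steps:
g = 2243 (g = -4634 + 6877 = 2243)
sqrt(67*(-88) + (-20801 + g)) = sqrt(67*(-88) + (-20801 + 2243)) = sqrt(-5896 - 18558) = sqrt(-24454) = I*sqrt(24454)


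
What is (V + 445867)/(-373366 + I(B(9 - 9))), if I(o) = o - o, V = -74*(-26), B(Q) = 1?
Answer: -447791/373366 ≈ -1.1993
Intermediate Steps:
V = 1924
I(o) = 0
(V + 445867)/(-373366 + I(B(9 - 9))) = (1924 + 445867)/(-373366 + 0) = 447791/(-373366) = 447791*(-1/373366) = -447791/373366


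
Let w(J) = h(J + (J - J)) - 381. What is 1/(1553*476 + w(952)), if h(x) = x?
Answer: 1/739799 ≈ 1.3517e-6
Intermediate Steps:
w(J) = -381 + J (w(J) = (J + (J - J)) - 381 = (J + 0) - 381 = J - 381 = -381 + J)
1/(1553*476 + w(952)) = 1/(1553*476 + (-381 + 952)) = 1/(739228 + 571) = 1/739799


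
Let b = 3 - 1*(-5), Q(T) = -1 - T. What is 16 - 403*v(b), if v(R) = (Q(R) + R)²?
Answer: -387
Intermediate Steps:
b = 8 (b = 3 + 5 = 8)
v(R) = 1 (v(R) = ((-1 - R) + R)² = (-1)² = 1)
16 - 403*v(b) = 16 - 403*1 = 16 - 403 = -387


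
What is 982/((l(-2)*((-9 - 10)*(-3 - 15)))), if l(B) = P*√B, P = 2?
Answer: -491*I*√2/684 ≈ -1.0152*I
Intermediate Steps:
l(B) = 2*√B
982/((l(-2)*((-9 - 10)*(-3 - 15)))) = 982/(((2*√(-2))*((-9 - 10)*(-3 - 15)))) = 982/(((2*(I*√2))*(-19*(-18)))) = 982/(((2*I*√2)*342)) = 982/((684*I*√2)) = 982*(-I*√2/1368) = -491*I*√2/684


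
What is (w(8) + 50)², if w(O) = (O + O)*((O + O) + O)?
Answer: 188356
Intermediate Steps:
w(O) = 6*O² (w(O) = (2*O)*(2*O + O) = (2*O)*(3*O) = 6*O²)
(w(8) + 50)² = (6*8² + 50)² = (6*64 + 50)² = (384 + 50)² = 434² = 188356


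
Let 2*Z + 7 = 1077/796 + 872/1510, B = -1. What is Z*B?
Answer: 3046669/1201960 ≈ 2.5348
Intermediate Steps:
Z = -3046669/1201960 (Z = -7/2 + (1077/796 + 872/1510)/2 = -7/2 + (1077*(1/796) + 872*(1/1510))/2 = -7/2 + (1077/796 + 436/755)/2 = -7/2 + (½)*(1160191/600980) = -7/2 + 1160191/1201960 = -3046669/1201960 ≈ -2.5348)
Z*B = -3046669/1201960*(-1) = 3046669/1201960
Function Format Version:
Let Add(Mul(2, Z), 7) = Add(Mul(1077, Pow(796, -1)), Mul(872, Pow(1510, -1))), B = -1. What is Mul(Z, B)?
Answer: Rational(3046669, 1201960) ≈ 2.5348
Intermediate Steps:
Z = Rational(-3046669, 1201960) (Z = Add(Rational(-7, 2), Mul(Rational(1, 2), Add(Mul(1077, Pow(796, -1)), Mul(872, Pow(1510, -1))))) = Add(Rational(-7, 2), Mul(Rational(1, 2), Add(Mul(1077, Rational(1, 796)), Mul(872, Rational(1, 1510))))) = Add(Rational(-7, 2), Mul(Rational(1, 2), Add(Rational(1077, 796), Rational(436, 755)))) = Add(Rational(-7, 2), Mul(Rational(1, 2), Rational(1160191, 600980))) = Add(Rational(-7, 2), Rational(1160191, 1201960)) = Rational(-3046669, 1201960) ≈ -2.5348)
Mul(Z, B) = Mul(Rational(-3046669, 1201960), -1) = Rational(3046669, 1201960)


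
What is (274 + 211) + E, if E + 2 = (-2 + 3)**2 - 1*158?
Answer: 326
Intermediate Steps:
E = -159 (E = -2 + ((-2 + 3)**2 - 1*158) = -2 + (1**2 - 158) = -2 + (1 - 158) = -2 - 157 = -159)
(274 + 211) + E = (274 + 211) - 159 = 485 - 159 = 326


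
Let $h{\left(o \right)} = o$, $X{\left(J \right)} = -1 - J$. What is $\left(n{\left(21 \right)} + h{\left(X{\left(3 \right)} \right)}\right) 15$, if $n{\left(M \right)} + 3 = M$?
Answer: $210$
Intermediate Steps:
$n{\left(M \right)} = -3 + M$
$\left(n{\left(21 \right)} + h{\left(X{\left(3 \right)} \right)}\right) 15 = \left(\left(-3 + 21\right) - 4\right) 15 = \left(18 - 4\right) 15 = 14 \cdot 15 = 210$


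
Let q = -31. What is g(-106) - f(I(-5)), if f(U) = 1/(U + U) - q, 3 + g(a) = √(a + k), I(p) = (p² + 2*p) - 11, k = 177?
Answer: -273/8 + √71 ≈ -25.699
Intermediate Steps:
I(p) = -11 + p² + 2*p
g(a) = -3 + √(177 + a) (g(a) = -3 + √(a + 177) = -3 + √(177 + a))
f(U) = 31 + 1/(2*U) (f(U) = 1/(U + U) - 1*(-31) = 1/(2*U) + 31 = 31 + 1/(2*U))
g(-106) - f(I(-5)) = (-3 + √(177 - 106)) - (31 + 1/(2*(-11 + (-5)² + 2*(-5)))) = (-3 + √71) - (31 + 1/(2*(-11 + 25 - 10))) = (-3 + √71) - (31 + (½)/4) = (-3 + √71) - (31 + (½)*(¼)) = (-3 + √71) - (31 + ⅛) = (-3 + √71) - 1*249/8 = (-3 + √71) - 249/8 = -273/8 + √71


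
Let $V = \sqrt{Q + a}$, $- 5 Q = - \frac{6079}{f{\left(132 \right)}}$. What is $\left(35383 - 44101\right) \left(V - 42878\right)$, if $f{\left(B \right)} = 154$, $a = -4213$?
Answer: $373810404 - \frac{4359 i \sqrt{2493206870}}{385} \approx 3.7381 \cdot 10^{8} - 5.6533 \cdot 10^{5} i$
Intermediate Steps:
$Q = \frac{6079}{770}$ ($Q = - \frac{\left(-6079\right) \frac{1}{154}}{5} = \left(- \frac{1}{5}\right) \left(- \frac{6079}{154}\right) = \frac{6079}{770} \approx 7.8948$)
$V = \frac{i \sqrt{2493206870}}{770}$ ($V = \sqrt{\frac{6079}{770} - 4213} = \sqrt{- \frac{3237931}{770}} = \frac{i \sqrt{2493206870}}{770} \approx 64.847 i$)
$\left(35383 - 44101\right) \left(V - 42878\right) = \left(35383 - 44101\right) \left(\frac{i \sqrt{2493206870}}{770} - 42878\right) = - 8718 \left(-42878 + \frac{i \sqrt{2493206870}}{770}\right) = 373810404 - \frac{4359 i \sqrt{2493206870}}{385}$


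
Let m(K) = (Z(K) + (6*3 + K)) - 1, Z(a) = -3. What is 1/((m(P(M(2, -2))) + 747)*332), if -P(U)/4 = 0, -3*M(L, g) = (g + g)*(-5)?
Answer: 1/252652 ≈ 3.9580e-6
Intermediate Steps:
M(L, g) = 10*g/3 (M(L, g) = -(g + g)*(-5)/3 = -2*g*(-5)/3 = -(-10)*g/3 = 10*g/3)
P(U) = 0 (P(U) = -4*0 = 0)
m(K) = 14 + K (m(K) = (-3 + (6*3 + K)) - 1 = (-3 + (18 + K)) - 1 = (15 + K) - 1 = 14 + K)
1/((m(P(M(2, -2))) + 747)*332) = 1/(((14 + 0) + 747)*332) = (1/332)/(14 + 747) = (1/332)/761 = (1/761)*(1/332) = 1/252652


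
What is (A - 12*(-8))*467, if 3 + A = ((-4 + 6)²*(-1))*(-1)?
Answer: 45299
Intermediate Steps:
A = 1 (A = -3 + ((-4 + 6)²*(-1))*(-1) = -3 + (2²*(-1))*(-1) = -3 + (4*(-1))*(-1) = -3 - 4*(-1) = -3 + 4 = 1)
(A - 12*(-8))*467 = (1 - 12*(-8))*467 = (1 + 96)*467 = 97*467 = 45299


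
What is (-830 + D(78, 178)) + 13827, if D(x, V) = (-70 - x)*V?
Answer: -13347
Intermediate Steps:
D(x, V) = V*(-70 - x)
(-830 + D(78, 178)) + 13827 = (-830 - 1*178*(70 + 78)) + 13827 = (-830 - 1*178*148) + 13827 = (-830 - 26344) + 13827 = -27174 + 13827 = -13347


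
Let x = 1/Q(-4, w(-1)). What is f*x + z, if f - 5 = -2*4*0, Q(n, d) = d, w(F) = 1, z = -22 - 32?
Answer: -49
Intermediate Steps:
z = -54
f = 5 (f = 5 - 2*4*0 = 5 - 8*0 = 5 + 0 = 5)
x = 1 (x = 1/1 = 1)
f*x + z = 5*1 - 54 = 5 - 54 = -49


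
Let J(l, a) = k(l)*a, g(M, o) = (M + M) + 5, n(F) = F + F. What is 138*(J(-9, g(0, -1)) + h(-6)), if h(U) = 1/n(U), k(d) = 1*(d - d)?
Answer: -23/2 ≈ -11.500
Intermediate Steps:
n(F) = 2*F
k(d) = 0 (k(d) = 1*0 = 0)
g(M, o) = 5 + 2*M (g(M, o) = 2*M + 5 = 5 + 2*M)
J(l, a) = 0 (J(l, a) = 0*a = 0)
h(U) = 1/(2*U)
138*(J(-9, g(0, -1)) + h(-6)) = 138*(0 + (½)/(-6)) = 138*(0 + (½)*(-⅙)) = 138*(0 - 1/12) = 138*(-1/12) = -23/2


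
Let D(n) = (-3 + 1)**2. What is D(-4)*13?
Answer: 52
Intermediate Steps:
D(n) = 4 (D(n) = (-2)**2 = 4)
D(-4)*13 = 4*13 = 52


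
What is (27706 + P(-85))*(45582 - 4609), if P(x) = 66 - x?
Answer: 1141384861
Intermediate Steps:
(27706 + P(-85))*(45582 - 4609) = (27706 + (66 - 1*(-85)))*(45582 - 4609) = (27706 + (66 + 85))*40973 = (27706 + 151)*40973 = 27857*40973 = 1141384861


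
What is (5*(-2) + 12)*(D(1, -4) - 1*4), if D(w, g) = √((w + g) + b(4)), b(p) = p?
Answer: -6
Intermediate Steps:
D(w, g) = √(4 + g + w) (D(w, g) = √((w + g) + 4) = √((g + w) + 4) = √(4 + g + w))
(5*(-2) + 12)*(D(1, -4) - 1*4) = (5*(-2) + 12)*(√(4 - 4 + 1) - 1*4) = (-10 + 12)*(√1 - 4) = 2*(1 - 4) = 2*(-3) = -6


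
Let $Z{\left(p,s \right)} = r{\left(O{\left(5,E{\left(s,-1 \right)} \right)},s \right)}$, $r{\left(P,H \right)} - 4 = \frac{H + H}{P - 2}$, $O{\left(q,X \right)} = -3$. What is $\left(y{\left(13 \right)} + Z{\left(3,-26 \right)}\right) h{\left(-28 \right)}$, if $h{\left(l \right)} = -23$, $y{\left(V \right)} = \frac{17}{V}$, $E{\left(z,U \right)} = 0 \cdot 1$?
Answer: $- \frac{23483}{65} \approx -361.28$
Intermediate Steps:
$E{\left(z,U \right)} = 0$
$r{\left(P,H \right)} = 4 + \frac{2 H}{-2 + P}$ ($r{\left(P,H \right)} = 4 + \frac{H + H}{P - 2} = 4 + \frac{2 H}{-2 + P}$)
$Z{\left(p,s \right)} = 4 - \frac{2 s}{5}$ ($Z{\left(p,s \right)} = \frac{2 \left(-4 + s + 2 \left(-3\right)\right)}{-2 - 3} = \frac{2 \left(-4 + s - 6\right)}{-5} = 2 \left(- \frac{1}{5}\right) \left(-10 + s\right) = 4 - \frac{2 s}{5}$)
$\left(y{\left(13 \right)} + Z{\left(3,-26 \right)}\right) h{\left(-28 \right)} = \left(\frac{17}{13} + \left(4 - - \frac{52}{5}\right)\right) \left(-23\right) = \left(17 \cdot \frac{1}{13} + \left(4 + \frac{52}{5}\right)\right) \left(-23\right) = \left(\frac{17}{13} + \frac{72}{5}\right) \left(-23\right) = \frac{1021}{65} \left(-23\right) = - \frac{23483}{65}$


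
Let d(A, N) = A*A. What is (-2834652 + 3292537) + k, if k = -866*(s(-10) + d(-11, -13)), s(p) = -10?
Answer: 361759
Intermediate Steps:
d(A, N) = A²
k = -96126 (k = -866*(-10 + (-11)²) = -866*(-10 + 121) = -866*111 = -96126)
(-2834652 + 3292537) + k = (-2834652 + 3292537) - 96126 = 457885 - 96126 = 361759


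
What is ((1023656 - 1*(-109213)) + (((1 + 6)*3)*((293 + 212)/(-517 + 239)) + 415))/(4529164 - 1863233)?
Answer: 315042347/741128818 ≈ 0.42508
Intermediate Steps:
((1023656 - 1*(-109213)) + (((1 + 6)*3)*((293 + 212)/(-517 + 239)) + 415))/(4529164 - 1863233) = ((1023656 + 109213) + ((7*3)*(505/(-278)) + 415))/2665931 = (1132869 + (21*(505*(-1/278)) + 415))*(1/2665931) = (1132869 + (21*(-505/278) + 415))*(1/2665931) = (1132869 + (-10605/278 + 415))*(1/2665931) = (1132869 + 104765/278)*(1/2665931) = (315042347/278)*(1/2665931) = 315042347/741128818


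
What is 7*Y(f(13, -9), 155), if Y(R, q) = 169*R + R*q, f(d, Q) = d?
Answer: 29484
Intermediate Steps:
7*Y(f(13, -9), 155) = 7*(13*(169 + 155)) = 7*(13*324) = 7*4212 = 29484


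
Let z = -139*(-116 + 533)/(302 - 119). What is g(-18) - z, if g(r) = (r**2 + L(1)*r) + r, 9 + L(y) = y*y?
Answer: 46771/61 ≈ 766.74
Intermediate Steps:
L(y) = -9 + y**2 (L(y) = -9 + y*y = -9 + y**2)
g(r) = r**2 - 7*r (g(r) = (r**2 + (-9 + 1**2)*r) + r = (r**2 + (-9 + 1)*r) + r = (r**2 - 8*r) + r = r**2 - 7*r)
z = -19321/61 (z = -57963/183 = -139*139/61 = -19321/61 ≈ -316.74)
g(-18) - z = -18*(-7 - 18) - 1*(-19321/61) = -18*(-25) + 19321/61 = 450 + 19321/61 = 46771/61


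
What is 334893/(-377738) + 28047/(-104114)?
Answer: -11365366872/9831953533 ≈ -1.1560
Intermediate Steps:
334893/(-377738) + 28047/(-104114) = 334893*(-1/377738) + 28047*(-1/104114) = -334893/377738 - 28047/104114 = -11365366872/9831953533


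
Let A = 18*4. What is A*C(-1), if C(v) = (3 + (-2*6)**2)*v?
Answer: -10584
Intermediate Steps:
A = 72
C(v) = 147*v (C(v) = (3 + (-12)**2)*v = (3 + 144)*v = 147*v)
A*C(-1) = 72*(147*(-1)) = 72*(-147) = -10584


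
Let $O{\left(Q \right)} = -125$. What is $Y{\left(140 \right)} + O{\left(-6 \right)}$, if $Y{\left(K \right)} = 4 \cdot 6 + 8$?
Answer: $-93$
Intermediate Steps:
$Y{\left(K \right)} = 32$ ($Y{\left(K \right)} = 24 + 8 = 32$)
$Y{\left(140 \right)} + O{\left(-6 \right)} = 32 - 125 = -93$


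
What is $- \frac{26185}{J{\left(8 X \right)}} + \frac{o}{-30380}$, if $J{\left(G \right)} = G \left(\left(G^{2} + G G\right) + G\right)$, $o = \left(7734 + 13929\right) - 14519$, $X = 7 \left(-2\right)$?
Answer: $- \frac{97900493}{433583360} \approx -0.22579$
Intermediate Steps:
$X = -14$
$o = 7144$ ($o = 21663 - 14519 = 7144$)
$J{\left(G \right)} = G \left(G + 2 G^{2}\right)$ ($J{\left(G \right)} = G \left(\left(G^{2} + G^{2}\right) + G\right) = G \left(2 G^{2} + G\right) = G \left(G + 2 G^{2}\right)$)
$- \frac{26185}{J{\left(8 X \right)}} + \frac{o}{-30380} = - \frac{26185}{\left(8 \left(-14\right)\right)^{2} \left(1 + 2 \cdot 8 \left(-14\right)\right)} + \frac{7144}{-30380} = - \frac{26185}{\left(-112\right)^{2} \left(1 + 2 \left(-112\right)\right)} + 7144 \left(- \frac{1}{30380}\right) = - \frac{26185}{12544 \left(1 - 224\right)} - \frac{1786}{7595} = - \frac{26185}{12544 \left(-223\right)} - \frac{1786}{7595} = - \frac{26185}{-2797312} - \frac{1786}{7595} = \left(-26185\right) \left(- \frac{1}{2797312}\right) - \frac{1786}{7595} = \frac{26185}{2797312} - \frac{1786}{7595} = - \frac{97900493}{433583360}$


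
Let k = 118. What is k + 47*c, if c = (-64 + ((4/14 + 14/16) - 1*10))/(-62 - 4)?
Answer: 627841/3696 ≈ 169.87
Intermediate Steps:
c = 4079/3696 (c = (-64 + ((4*(1/14) + 14*(1/16)) - 10))/(-66) = (-64 + ((2/7 + 7/8) - 10))*(-1/66) = (-64 + (65/56 - 10))*(-1/66) = (-64 - 495/56)*(-1/66) = -4079/56*(-1/66) = 4079/3696 ≈ 1.1036)
k + 47*c = 118 + 47*(4079/3696) = 118 + 191713/3696 = 627841/3696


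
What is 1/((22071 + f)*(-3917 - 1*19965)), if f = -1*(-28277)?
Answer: -1/1202410936 ≈ -8.3166e-10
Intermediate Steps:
f = 28277
1/((22071 + f)*(-3917 - 1*19965)) = 1/((22071 + 28277)*(-3917 - 1*19965)) = 1/(50348*(-3917 - 19965)) = (1/50348)/(-23882) = (1/50348)*(-1/23882) = -1/1202410936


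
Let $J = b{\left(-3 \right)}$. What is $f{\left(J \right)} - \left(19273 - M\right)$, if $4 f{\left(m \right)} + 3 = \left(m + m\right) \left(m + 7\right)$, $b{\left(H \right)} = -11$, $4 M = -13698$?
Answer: $- \frac{90705}{4} \approx -22676.0$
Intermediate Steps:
$M = - \frac{6849}{2}$ ($M = \frac{1}{4} \left(-13698\right) = - \frac{6849}{2} \approx -3424.5$)
$J = -11$
$f{\left(m \right)} = - \frac{3}{4} + \frac{m \left(7 + m\right)}{2}$ ($f{\left(m \right)} = - \frac{3}{4} + \frac{\left(m + m\right) \left(m + 7\right)}{4} = - \frac{3}{4} + \frac{2 m \left(7 + m\right)}{4} = - \frac{3}{4} + \frac{m \left(7 + m\right)}{2}$)
$f{\left(J \right)} - \left(19273 - M\right) = \left(- \frac{3}{4} + \frac{\left(-11\right)^{2}}{2} + \frac{7}{2} \left(-11\right)\right) - \left(19273 - - \frac{6849}{2}\right) = \left(- \frac{3}{4} + \frac{1}{2} \cdot 121 - \frac{77}{2}\right) - \left(19273 + \frac{6849}{2}\right) = \left(- \frac{3}{4} + \frac{121}{2} - \frac{77}{2}\right) - \frac{45395}{2} = \frac{85}{4} - \frac{45395}{2} = - \frac{90705}{4}$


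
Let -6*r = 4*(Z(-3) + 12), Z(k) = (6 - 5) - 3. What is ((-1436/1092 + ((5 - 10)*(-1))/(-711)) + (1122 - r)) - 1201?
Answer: -4765577/64701 ≈ -73.655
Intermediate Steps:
Z(k) = -2 (Z(k) = 1 - 3 = -2)
r = -20/3 (r = -2*(-2 + 12)/3 = -2*10/3 = -⅙*40 = -20/3 ≈ -6.6667)
((-1436/1092 + ((5 - 10)*(-1))/(-711)) + (1122 - r)) - 1201 = ((-1436/1092 + ((5 - 10)*(-1))/(-711)) + (1122 - 1*(-20/3))) - 1201 = ((-1436*1/1092 - 5*(-1)*(-1/711)) + (1122 + 20/3)) - 1201 = ((-359/273 + 5*(-1/711)) + 3386/3) - 1201 = ((-359/273 - 5/711) + 3386/3) - 1201 = (-85538/64701 + 3386/3) - 1201 = 72940324/64701 - 1201 = -4765577/64701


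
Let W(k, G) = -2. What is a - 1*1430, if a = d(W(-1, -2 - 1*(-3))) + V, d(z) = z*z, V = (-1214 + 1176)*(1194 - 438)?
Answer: -30154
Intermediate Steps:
V = -28728 (V = -38*756 = -28728)
d(z) = z²
a = -28724 (a = (-2)² - 28728 = 4 - 28728 = -28724)
a - 1*1430 = -28724 - 1*1430 = -28724 - 1430 = -30154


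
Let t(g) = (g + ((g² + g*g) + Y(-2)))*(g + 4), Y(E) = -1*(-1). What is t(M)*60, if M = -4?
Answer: 0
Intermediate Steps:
Y(E) = 1
t(g) = (4 + g)*(1 + g + 2*g²) (t(g) = (g + ((g² + g*g) + 1))*(g + 4) = (g + ((g² + g²) + 1))*(4 + g) = (g + (2*g² + 1))*(4 + g) = (g + (1 + 2*g²))*(4 + g) = (1 + g + 2*g²)*(4 + g) = (4 + g)*(1 + g + 2*g²))
t(M)*60 = (4 + 2*(-4)³ + 5*(-4) + 9*(-4)²)*60 = (4 + 2*(-64) - 20 + 9*16)*60 = (4 - 128 - 20 + 144)*60 = 0*60 = 0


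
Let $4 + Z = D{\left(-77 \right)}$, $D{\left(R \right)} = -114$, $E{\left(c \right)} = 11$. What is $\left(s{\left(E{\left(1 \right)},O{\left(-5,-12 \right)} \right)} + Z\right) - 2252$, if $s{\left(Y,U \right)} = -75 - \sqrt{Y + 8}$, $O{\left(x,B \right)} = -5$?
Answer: $-2445 - \sqrt{19} \approx -2449.4$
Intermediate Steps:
$Z = -118$ ($Z = -4 - 114 = -118$)
$s{\left(Y,U \right)} = -75 - \sqrt{8 + Y}$
$\left(s{\left(E{\left(1 \right)},O{\left(-5,-12 \right)} \right)} + Z\right) - 2252 = \left(\left(-75 - \sqrt{8 + 11}\right) - 118\right) - 2252 = \left(\left(-75 - \sqrt{19}\right) - 118\right) - 2252 = \left(-193 - \sqrt{19}\right) - 2252 = -2445 - \sqrt{19}$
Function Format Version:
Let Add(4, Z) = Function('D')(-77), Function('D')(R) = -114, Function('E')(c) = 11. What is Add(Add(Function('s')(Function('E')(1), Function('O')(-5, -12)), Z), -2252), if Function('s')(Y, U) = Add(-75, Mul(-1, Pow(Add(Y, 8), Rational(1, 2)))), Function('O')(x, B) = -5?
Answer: Add(-2445, Mul(-1, Pow(19, Rational(1, 2)))) ≈ -2449.4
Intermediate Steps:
Z = -118 (Z = Add(-4, -114) = -118)
Function('s')(Y, U) = Add(-75, Mul(-1, Pow(Add(8, Y), Rational(1, 2))))
Add(Add(Function('s')(Function('E')(1), Function('O')(-5, -12)), Z), -2252) = Add(Add(Add(-75, Mul(-1, Pow(Add(8, 11), Rational(1, 2)))), -118), -2252) = Add(Add(Add(-75, Mul(-1, Pow(19, Rational(1, 2)))), -118), -2252) = Add(Add(-193, Mul(-1, Pow(19, Rational(1, 2)))), -2252) = Add(-2445, Mul(-1, Pow(19, Rational(1, 2))))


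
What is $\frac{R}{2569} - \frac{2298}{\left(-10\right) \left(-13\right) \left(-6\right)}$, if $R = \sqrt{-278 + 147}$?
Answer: $\frac{383}{130} + \frac{i \sqrt{131}}{2569} \approx 2.9462 + 0.0044552 i$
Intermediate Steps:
$R = i \sqrt{131}$ ($R = \sqrt{-131} = i \sqrt{131} \approx 11.446 i$)
$\frac{R}{2569} - \frac{2298}{\left(-10\right) \left(-13\right) \left(-6\right)} = \frac{i \sqrt{131}}{2569} - \frac{2298}{\left(-10\right) \left(-13\right) \left(-6\right)} = i \sqrt{131} \cdot \frac{1}{2569} - \frac{2298}{130 \left(-6\right)} = \frac{i \sqrt{131}}{2569} - \frac{2298}{-780} = \frac{i \sqrt{131}}{2569} - - \frac{383}{130} = \frac{i \sqrt{131}}{2569} + \frac{383}{130} = \frac{383}{130} + \frac{i \sqrt{131}}{2569}$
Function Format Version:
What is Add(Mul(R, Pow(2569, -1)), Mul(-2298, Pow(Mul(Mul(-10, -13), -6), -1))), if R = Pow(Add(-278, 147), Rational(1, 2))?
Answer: Add(Rational(383, 130), Mul(Rational(1, 2569), I, Pow(131, Rational(1, 2)))) ≈ Add(2.9462, Mul(0.0044552, I))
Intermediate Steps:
R = Mul(I, Pow(131, Rational(1, 2))) (R = Pow(-131, Rational(1, 2)) = Mul(I, Pow(131, Rational(1, 2))) ≈ Mul(11.446, I))
Add(Mul(R, Pow(2569, -1)), Mul(-2298, Pow(Mul(Mul(-10, -13), -6), -1))) = Add(Mul(Mul(I, Pow(131, Rational(1, 2))), Pow(2569, -1)), Mul(-2298, Pow(Mul(Mul(-10, -13), -6), -1))) = Add(Mul(Mul(I, Pow(131, Rational(1, 2))), Rational(1, 2569)), Mul(-2298, Pow(Mul(130, -6), -1))) = Add(Mul(Rational(1, 2569), I, Pow(131, Rational(1, 2))), Mul(-2298, Pow(-780, -1))) = Add(Mul(Rational(1, 2569), I, Pow(131, Rational(1, 2))), Mul(-2298, Rational(-1, 780))) = Add(Mul(Rational(1, 2569), I, Pow(131, Rational(1, 2))), Rational(383, 130)) = Add(Rational(383, 130), Mul(Rational(1, 2569), I, Pow(131, Rational(1, 2))))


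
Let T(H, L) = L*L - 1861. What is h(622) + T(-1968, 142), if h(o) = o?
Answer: 18925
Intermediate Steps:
T(H, L) = -1861 + L**2 (T(H, L) = L**2 - 1861 = -1861 + L**2)
h(622) + T(-1968, 142) = 622 + (-1861 + 142**2) = 622 + (-1861 + 20164) = 622 + 18303 = 18925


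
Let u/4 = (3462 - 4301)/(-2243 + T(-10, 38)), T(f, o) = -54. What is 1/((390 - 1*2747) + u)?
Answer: -2297/5410673 ≈ -0.00042453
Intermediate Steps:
u = 3356/2297 (u = 4*((3462 - 4301)/(-2243 - 54)) = 4*(-839/(-2297)) = 4*(-839*(-1/2297)) = 4*(839/2297) = 3356/2297 ≈ 1.4610)
1/((390 - 1*2747) + u) = 1/((390 - 1*2747) + 3356/2297) = 1/((390 - 2747) + 3356/2297) = 1/(-2357 + 3356/2297) = 1/(-5410673/2297) = -2297/5410673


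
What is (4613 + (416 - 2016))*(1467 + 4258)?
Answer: 17249425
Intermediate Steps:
(4613 + (416 - 2016))*(1467 + 4258) = (4613 - 1600)*5725 = 3013*5725 = 17249425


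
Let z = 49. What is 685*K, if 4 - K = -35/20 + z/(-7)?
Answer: 34935/4 ≈ 8733.8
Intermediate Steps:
K = 51/4 (K = 4 - (-35/20 + 49/(-7)) = 4 - (-35*1/20 + 49*(-1/7)) = 4 - (-7/4 - 7) = 4 - 1*(-35/4) = 4 + 35/4 = 51/4 ≈ 12.750)
685*K = 685*(51/4) = 34935/4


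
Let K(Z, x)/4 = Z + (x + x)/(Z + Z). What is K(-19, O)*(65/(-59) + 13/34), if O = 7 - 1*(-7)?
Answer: 1082250/19057 ≈ 56.790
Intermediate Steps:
O = 14 (O = 7 + 7 = 14)
K(Z, x) = 4*Z + 4*x/Z (K(Z, x) = 4*(Z + (x + x)/(Z + Z)) = 4*(Z + (2*x)/((2*Z))) = 4*(Z + (2*x)*(1/(2*Z))) = 4*(Z + x/Z) = 4*Z + 4*x/Z)
K(-19, O)*(65/(-59) + 13/34) = (4*(-19) + 4*14/(-19))*(65/(-59) + 13/34) = (-76 + 4*14*(-1/19))*(65*(-1/59) + 13*(1/34)) = (-76 - 56/19)*(-65/59 + 13/34) = -1500/19*(-1443/2006) = 1082250/19057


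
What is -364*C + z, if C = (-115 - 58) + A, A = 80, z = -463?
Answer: 33389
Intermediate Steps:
C = -93 (C = (-115 - 58) + 80 = -173 + 80 = -93)
-364*C + z = -364*(-93) - 463 = 33852 - 463 = 33389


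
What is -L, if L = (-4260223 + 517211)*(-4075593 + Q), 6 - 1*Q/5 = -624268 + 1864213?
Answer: -38460526287456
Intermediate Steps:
Q = -6199695 (Q = 30 - 5*(-624268 + 1864213) = 30 - 5*1239945 = 30 - 6199725 = -6199695)
L = 38460526287456 (L = (-4260223 + 517211)*(-4075593 - 6199695) = -3743012*(-10275288) = 38460526287456)
-L = -1*38460526287456 = -38460526287456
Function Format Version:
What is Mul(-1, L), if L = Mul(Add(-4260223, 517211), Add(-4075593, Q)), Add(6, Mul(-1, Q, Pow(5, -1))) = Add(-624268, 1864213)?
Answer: -38460526287456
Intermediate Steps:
Q = -6199695 (Q = Add(30, Mul(-5, Add(-624268, 1864213))) = Add(30, Mul(-5, 1239945)) = Add(30, -6199725) = -6199695)
L = 38460526287456 (L = Mul(Add(-4260223, 517211), Add(-4075593, -6199695)) = Mul(-3743012, -10275288) = 38460526287456)
Mul(-1, L) = Mul(-1, 38460526287456) = -38460526287456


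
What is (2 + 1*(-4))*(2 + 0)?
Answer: -4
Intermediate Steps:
(2 + 1*(-4))*(2 + 0) = (2 - 4)*2 = -2*2 = -4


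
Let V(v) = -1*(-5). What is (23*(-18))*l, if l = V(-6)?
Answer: -2070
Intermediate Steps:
V(v) = 5
l = 5
(23*(-18))*l = (23*(-18))*5 = -414*5 = -2070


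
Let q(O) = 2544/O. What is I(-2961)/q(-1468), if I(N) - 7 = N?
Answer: 542059/318 ≈ 1704.6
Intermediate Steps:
I(N) = 7 + N
I(-2961)/q(-1468) = (7 - 2961)/((2544/(-1468))) = -2954/(2544*(-1/1468)) = -2954/(-636/367) = -2954*(-367/636) = 542059/318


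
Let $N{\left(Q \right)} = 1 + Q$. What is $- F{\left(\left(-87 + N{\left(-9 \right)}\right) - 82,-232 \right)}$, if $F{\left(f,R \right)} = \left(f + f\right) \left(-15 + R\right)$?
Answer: $-87438$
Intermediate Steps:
$F{\left(f,R \right)} = 2 f \left(-15 + R\right)$
$- F{\left(\left(-87 + N{\left(-9 \right)}\right) - 82,-232 \right)} = - 2 \left(\left(-87 + \left(1 - 9\right)\right) - 82\right) \left(-15 - 232\right) = - 2 \left(\left(-87 - 8\right) - 82\right) \left(-247\right) = - 2 \left(-95 - 82\right) \left(-247\right) = - 2 \left(-177\right) \left(-247\right) = \left(-1\right) 87438 = -87438$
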